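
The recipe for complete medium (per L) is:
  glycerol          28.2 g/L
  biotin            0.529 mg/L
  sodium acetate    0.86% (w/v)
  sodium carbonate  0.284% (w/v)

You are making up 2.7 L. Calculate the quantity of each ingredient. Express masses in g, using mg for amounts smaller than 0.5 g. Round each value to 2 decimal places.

Working volume: 2.7 L.
glycerol: 28.2 g/L × 2.7 L = 76.14 g
biotin: 0.529 mg/L × 2.7 L = 1.43 mg
sodium acetate: 0.86% w/v = 8.6 g/L → 8.6 × 2.7 L = 23.22 g
sodium carbonate: 0.284 g per 100 mL × 2700 mL ÷ 100 = 7.67 g

glycerol 76.14 g; biotin 1.43 mg; sodium acetate 23.22 g; sodium carbonate 7.67 g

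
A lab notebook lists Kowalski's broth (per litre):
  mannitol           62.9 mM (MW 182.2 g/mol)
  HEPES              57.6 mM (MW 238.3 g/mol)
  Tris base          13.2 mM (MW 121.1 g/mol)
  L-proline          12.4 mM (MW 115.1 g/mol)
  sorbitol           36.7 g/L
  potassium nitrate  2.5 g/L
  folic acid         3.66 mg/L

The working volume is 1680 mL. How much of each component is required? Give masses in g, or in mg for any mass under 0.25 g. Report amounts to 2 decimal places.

mannitol 19.25 g; HEPES 23.06 g; Tris base 2.69 g; L-proline 2.40 g; sorbitol 61.66 g; potassium nitrate 4.20 g; folic acid 6.15 mg

Scale factor relative to 1 L: 1.68.
mannitol: 62.9 mmol/L × 182.2 g/mol × 1.68 L ÷ 1000 = 19.25 g
HEPES: 57.6 mmol/L × 238.3 g/mol × 1.68 L ÷ 1000 = 23.06 g
Tris base: 13.2 mmol/L × 121.1 g/mol × 1.68 L ÷ 1000 = 2.69 g
L-proline: 12.4 mmol/L × 115.1 g/mol × 1.68 L ÷ 1000 = 2.40 g
sorbitol: 36.7 g/L × 1.68 L = 61.66 g
potassium nitrate: 2.5 g/L × 1.68 L = 4.20 g
folic acid: 3.66 mg/L × 1.68 L = 6.15 mg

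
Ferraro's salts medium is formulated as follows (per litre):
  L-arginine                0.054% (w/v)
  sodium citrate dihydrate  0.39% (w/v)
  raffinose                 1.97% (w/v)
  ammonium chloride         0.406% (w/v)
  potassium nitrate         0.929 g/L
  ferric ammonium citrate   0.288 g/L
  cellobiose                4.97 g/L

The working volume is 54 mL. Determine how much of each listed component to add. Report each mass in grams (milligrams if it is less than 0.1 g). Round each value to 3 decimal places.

L-arginine 29.160 mg; sodium citrate dihydrate 0.211 g; raffinose 1.064 g; ammonium chloride 0.219 g; potassium nitrate 50.166 mg; ferric ammonium citrate 15.552 mg; cellobiose 0.268 g

Working volume: 54 mL = 0.054 L.
L-arginine: 0.054 g per 100 mL × 54 mL ÷ 100 = 0.02916 g = 29.160 mg
sodium citrate dihydrate: 0.39 g per 100 mL × 54 mL ÷ 100 = 0.211 g
raffinose: 1.97% w/v = 19.7 g/L → 19.7 × 0.054 L = 1.064 g
ammonium chloride: 0.406 g per 100 mL × 54 mL ÷ 100 = 0.219 g
potassium nitrate: 0.929 g/L × 0.054 L = 0.050166 g = 50.166 mg
ferric ammonium citrate: 0.288 g/L × 0.054 L = 0.015552 g = 15.552 mg
cellobiose: 4.97 g/L × 0.054 L = 0.268 g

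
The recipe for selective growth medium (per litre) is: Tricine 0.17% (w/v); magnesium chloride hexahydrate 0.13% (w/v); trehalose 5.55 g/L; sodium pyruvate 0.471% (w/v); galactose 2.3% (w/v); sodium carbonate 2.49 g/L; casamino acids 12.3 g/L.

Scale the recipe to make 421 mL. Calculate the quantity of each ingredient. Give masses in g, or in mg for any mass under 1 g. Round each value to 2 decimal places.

Scale factor relative to 1 L: 0.421.
Tricine: 0.17% w/v = 1.7 g/L → 1.7 × 0.421 L = 0.7157 g = 715.70 mg
magnesium chloride hexahydrate: 0.13 g per 100 mL × 421 mL ÷ 100 = 0.5473 g = 547.30 mg
trehalose: 5.55 g/L × 0.421 L = 2.34 g
sodium pyruvate: 0.471 g per 100 mL × 421 mL ÷ 100 = 1.98 g
galactose: 2.3% w/v = 23 g/L → 23 × 0.421 L = 9.68 g
sodium carbonate: 2.49 g/L × 0.421 L = 1.05 g
casamino acids: 12.3 g/L × 0.421 L = 5.18 g

Tricine 715.70 mg; magnesium chloride hexahydrate 547.30 mg; trehalose 2.34 g; sodium pyruvate 1.98 g; galactose 9.68 g; sodium carbonate 1.05 g; casamino acids 5.18 g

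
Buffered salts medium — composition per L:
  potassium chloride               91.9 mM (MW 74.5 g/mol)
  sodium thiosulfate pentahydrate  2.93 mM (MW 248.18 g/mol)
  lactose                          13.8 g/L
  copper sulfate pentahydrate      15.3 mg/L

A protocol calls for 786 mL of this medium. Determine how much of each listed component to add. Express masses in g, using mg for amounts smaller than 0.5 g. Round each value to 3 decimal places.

potassium chloride 5.381 g; sodium thiosulfate pentahydrate 0.572 g; lactose 10.847 g; copper sulfate pentahydrate 12.026 mg

Scale factor relative to 1 L: 0.786.
potassium chloride: 91.9 mmol/L × 74.5 g/mol × 0.786 L ÷ 1000 = 5.381 g
sodium thiosulfate pentahydrate: 2.93 mmol/L × 248.18 g/mol × 0.786 L ÷ 1000 = 0.572 g
lactose: 13.8 g/L × 0.786 L = 10.847 g
copper sulfate pentahydrate: 15.3 mg/L × 0.786 L = 12.026 mg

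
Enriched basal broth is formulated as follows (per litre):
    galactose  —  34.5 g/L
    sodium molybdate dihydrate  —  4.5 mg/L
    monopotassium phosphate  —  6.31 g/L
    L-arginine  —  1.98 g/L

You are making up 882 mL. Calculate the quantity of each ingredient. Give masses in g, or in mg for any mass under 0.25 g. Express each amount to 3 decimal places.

galactose 30.429 g; sodium molybdate dihydrate 3.969 mg; monopotassium phosphate 5.565 g; L-arginine 1.746 g

Working volume: 882 mL = 0.882 L.
galactose: 34.5 g/L × 0.882 L = 30.429 g
sodium molybdate dihydrate: 4.5 mg/L × 0.882 L = 3.969 mg
monopotassium phosphate: 6.31 g/L × 0.882 L = 5.565 g
L-arginine: 1.98 g/L × 0.882 L = 1.746 g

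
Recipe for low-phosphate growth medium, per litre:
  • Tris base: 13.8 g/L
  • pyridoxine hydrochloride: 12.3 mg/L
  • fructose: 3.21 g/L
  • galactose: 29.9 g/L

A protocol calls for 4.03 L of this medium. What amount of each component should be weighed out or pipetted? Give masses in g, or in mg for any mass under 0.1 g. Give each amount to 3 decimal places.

Scale factor relative to 1 L: 4.03.
Tris base: 13.8 g/L × 4.03 L = 55.614 g
pyridoxine hydrochloride: 12.3 mg/L × 4.03 L = 49.569 mg
fructose: 3.21 g/L × 4.03 L = 12.936 g
galactose: 29.9 g/L × 4.03 L = 120.497 g

Tris base 55.614 g; pyridoxine hydrochloride 49.569 mg; fructose 12.936 g; galactose 120.497 g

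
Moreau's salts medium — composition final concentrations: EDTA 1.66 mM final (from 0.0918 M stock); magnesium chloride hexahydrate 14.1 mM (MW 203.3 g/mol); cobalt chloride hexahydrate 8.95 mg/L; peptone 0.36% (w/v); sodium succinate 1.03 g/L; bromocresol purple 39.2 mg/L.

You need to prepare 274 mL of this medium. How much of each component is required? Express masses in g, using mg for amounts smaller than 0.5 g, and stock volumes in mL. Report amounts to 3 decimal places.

Scale factor relative to 1 L: 0.274.
EDTA: V = C2·V2/C1 = 1.66 mM × 274 mL ÷ 91.8 mM = 4.955 mL
magnesium chloride hexahydrate: 14.1 mmol/L × 203.3 g/mol × 0.274 L ÷ 1000 = 0.785 g
cobalt chloride hexahydrate: 8.95 mg/L × 0.274 L = 2.452 mg
peptone: 0.36 g per 100 mL × 274 mL ÷ 100 = 0.986 g
sodium succinate: 1.03 g/L × 0.274 L = 0.28222 g = 282.220 mg
bromocresol purple: 39.2 mg/L × 0.274 L = 10.741 mg

EDTA 4.955 mL; magnesium chloride hexahydrate 0.785 g; cobalt chloride hexahydrate 2.452 mg; peptone 0.986 g; sodium succinate 282.220 mg; bromocresol purple 10.741 mg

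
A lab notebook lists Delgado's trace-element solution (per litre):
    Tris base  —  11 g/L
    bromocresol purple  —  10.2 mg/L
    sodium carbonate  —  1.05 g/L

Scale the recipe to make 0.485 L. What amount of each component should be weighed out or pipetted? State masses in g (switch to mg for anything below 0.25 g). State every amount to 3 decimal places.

Tris base 5.335 g; bromocresol purple 4.947 mg; sodium carbonate 0.509 g

Scale factor relative to 1 L: 0.485.
Tris base: 11 g/L × 0.485 L = 5.335 g
bromocresol purple: 10.2 mg/L × 0.485 L = 4.947 mg
sodium carbonate: 1.05 g/L × 0.485 L = 0.509 g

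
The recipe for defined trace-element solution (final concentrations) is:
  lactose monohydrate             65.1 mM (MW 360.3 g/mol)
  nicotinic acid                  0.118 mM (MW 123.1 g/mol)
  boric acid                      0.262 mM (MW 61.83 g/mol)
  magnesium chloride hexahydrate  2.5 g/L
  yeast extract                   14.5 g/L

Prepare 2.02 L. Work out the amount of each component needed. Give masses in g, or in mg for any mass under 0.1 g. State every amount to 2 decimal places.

Scale factor relative to 1 L: 2.02.
lactose monohydrate: 65.1 mmol/L × 360.3 g/mol × 2.02 L ÷ 1000 = 47.38 g
nicotinic acid: 0.118 mmol/L × 123.1 mg/mmol × 2.02 L = 29.34 mg
boric acid: 0.262 mmol/L × 61.83 mg/mmol × 2.02 L = 32.72 mg
magnesium chloride hexahydrate: 2.5 g/L × 2.02 L = 5.05 g
yeast extract: 14.5 g/L × 2.02 L = 29.29 g

lactose monohydrate 47.38 g; nicotinic acid 29.34 mg; boric acid 32.72 mg; magnesium chloride hexahydrate 5.05 g; yeast extract 29.29 g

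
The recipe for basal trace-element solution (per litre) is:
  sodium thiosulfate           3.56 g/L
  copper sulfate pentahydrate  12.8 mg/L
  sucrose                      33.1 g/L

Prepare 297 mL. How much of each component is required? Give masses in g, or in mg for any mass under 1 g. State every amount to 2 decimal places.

Working volume: 297 mL = 0.297 L.
sodium thiosulfate: 3.56 g/L × 0.297 L = 1.06 g
copper sulfate pentahydrate: 12.8 mg/L × 0.297 L = 3.80 mg
sucrose: 33.1 g/L × 0.297 L = 9.83 g

sodium thiosulfate 1.06 g; copper sulfate pentahydrate 3.80 mg; sucrose 9.83 g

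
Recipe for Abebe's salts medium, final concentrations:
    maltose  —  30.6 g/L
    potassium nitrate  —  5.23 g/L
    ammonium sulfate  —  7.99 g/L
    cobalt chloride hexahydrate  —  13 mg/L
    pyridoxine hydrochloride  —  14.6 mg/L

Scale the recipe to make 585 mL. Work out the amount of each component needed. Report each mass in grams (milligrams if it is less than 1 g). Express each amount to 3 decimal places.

maltose 17.901 g; potassium nitrate 3.060 g; ammonium sulfate 4.674 g; cobalt chloride hexahydrate 7.605 mg; pyridoxine hydrochloride 8.541 mg

Working volume: 585 mL = 0.585 L.
maltose: 30.6 g/L × 0.585 L = 17.901 g
potassium nitrate: 5.23 g/L × 0.585 L = 3.060 g
ammonium sulfate: 7.99 g/L × 0.585 L = 4.674 g
cobalt chloride hexahydrate: 13 mg/L × 0.585 L = 7.605 mg
pyridoxine hydrochloride: 14.6 mg/L × 0.585 L = 8.541 mg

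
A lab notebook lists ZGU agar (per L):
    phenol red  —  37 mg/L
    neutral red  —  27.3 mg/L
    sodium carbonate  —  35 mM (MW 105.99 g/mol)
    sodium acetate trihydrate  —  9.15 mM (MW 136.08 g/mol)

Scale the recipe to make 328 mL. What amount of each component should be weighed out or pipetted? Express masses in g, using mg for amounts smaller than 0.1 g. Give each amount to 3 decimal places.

phenol red 12.136 mg; neutral red 8.954 mg; sodium carbonate 1.217 g; sodium acetate trihydrate 0.408 g

Scale factor relative to 1 L: 0.328.
phenol red: 37 mg/L × 0.328 L = 12.136 mg
neutral red: 27.3 mg/L × 0.328 L = 8.954 mg
sodium carbonate: 35 mmol/L × 105.99 g/mol × 0.328 L ÷ 1000 = 1.217 g
sodium acetate trihydrate: 9.15 mmol/L × 136.08 g/mol × 0.328 L ÷ 1000 = 0.408 g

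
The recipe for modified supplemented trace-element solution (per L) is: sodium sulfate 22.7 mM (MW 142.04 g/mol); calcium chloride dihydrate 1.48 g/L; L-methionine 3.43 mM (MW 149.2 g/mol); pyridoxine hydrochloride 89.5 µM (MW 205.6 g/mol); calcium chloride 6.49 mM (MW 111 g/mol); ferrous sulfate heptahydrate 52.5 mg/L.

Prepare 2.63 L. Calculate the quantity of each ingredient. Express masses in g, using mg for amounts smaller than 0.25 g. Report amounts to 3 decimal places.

sodium sulfate 8.480 g; calcium chloride dihydrate 3.892 g; L-methionine 1.346 g; pyridoxine hydrochloride 48.395 mg; calcium chloride 1.895 g; ferrous sulfate heptahydrate 138.075 mg

Scale factor relative to 1 L: 2.63.
sodium sulfate: 22.7 mmol/L × 142.04 g/mol × 2.63 L ÷ 1000 = 8.480 g
calcium chloride dihydrate: 1.48 g/L × 2.63 L = 3.892 g
L-methionine: 3.43 mmol/L × 149.2 g/mol × 2.63 L ÷ 1000 = 1.346 g
pyridoxine hydrochloride: 89.5 µmol/L × 205.6 g/mol × 2.63 L ÷ 1000 = 48.395 mg
calcium chloride: 6.49 mmol/L × 111 g/mol × 2.63 L ÷ 1000 = 1.895 g
ferrous sulfate heptahydrate: 52.5 mg/L × 2.63 L = 138.075 mg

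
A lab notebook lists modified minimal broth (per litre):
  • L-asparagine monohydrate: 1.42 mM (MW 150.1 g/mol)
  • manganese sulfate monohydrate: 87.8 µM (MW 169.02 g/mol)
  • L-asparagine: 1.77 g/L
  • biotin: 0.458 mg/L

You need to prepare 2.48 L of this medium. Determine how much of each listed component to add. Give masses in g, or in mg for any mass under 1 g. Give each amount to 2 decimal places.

L-asparagine monohydrate 528.59 mg; manganese sulfate monohydrate 36.80 mg; L-asparagine 4.39 g; biotin 1.14 mg

Working volume: 2.48 L.
L-asparagine monohydrate: 1.42 mmol/L × 150.1 mg/mmol × 2.48 L = 528.59 mg
manganese sulfate monohydrate: 87.8 µmol/L × 169.02 g/mol × 2.48 L ÷ 1000 = 36.80 mg
L-asparagine: 1.77 g/L × 2.48 L = 4.39 g
biotin: 0.458 mg/L × 2.48 L = 1.14 mg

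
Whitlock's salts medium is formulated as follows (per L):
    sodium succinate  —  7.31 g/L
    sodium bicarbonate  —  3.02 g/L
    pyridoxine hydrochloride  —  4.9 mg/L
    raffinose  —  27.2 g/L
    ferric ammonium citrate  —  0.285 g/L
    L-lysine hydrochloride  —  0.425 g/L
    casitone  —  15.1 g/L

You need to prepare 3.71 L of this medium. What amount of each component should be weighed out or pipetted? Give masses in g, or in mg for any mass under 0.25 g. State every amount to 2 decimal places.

sodium succinate 27.12 g; sodium bicarbonate 11.20 g; pyridoxine hydrochloride 18.18 mg; raffinose 100.91 g; ferric ammonium citrate 1.06 g; L-lysine hydrochloride 1.58 g; casitone 56.02 g

Scale factor relative to 1 L: 3.71.
sodium succinate: 7.31 g/L × 3.71 L = 27.12 g
sodium bicarbonate: 3.02 g/L × 3.71 L = 11.20 g
pyridoxine hydrochloride: 4.9 mg/L × 3.71 L = 18.18 mg
raffinose: 27.2 g/L × 3.71 L = 100.91 g
ferric ammonium citrate: 0.285 g/L × 3.71 L = 1.06 g
L-lysine hydrochloride: 0.425 g/L × 3.71 L = 1.58 g
casitone: 15.1 g/L × 3.71 L = 56.02 g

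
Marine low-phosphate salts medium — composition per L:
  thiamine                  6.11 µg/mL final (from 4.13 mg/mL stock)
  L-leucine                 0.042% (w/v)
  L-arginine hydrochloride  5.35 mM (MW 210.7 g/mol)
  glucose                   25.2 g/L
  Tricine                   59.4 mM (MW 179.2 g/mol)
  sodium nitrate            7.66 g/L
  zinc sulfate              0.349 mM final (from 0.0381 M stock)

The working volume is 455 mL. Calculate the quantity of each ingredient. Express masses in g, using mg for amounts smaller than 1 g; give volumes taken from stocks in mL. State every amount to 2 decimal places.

thiamine 0.67 mL; L-leucine 191.10 mg; L-arginine hydrochloride 512.90 mg; glucose 11.47 g; Tricine 4.84 g; sodium nitrate 3.49 g; zinc sulfate 4.17 mL

Scale factor relative to 1 L: 0.455.
thiamine: C1V1 = C2V2 → 6.11 µg/mL × 455 mL ÷ 4130 µg/mL = 0.67 mL
L-leucine: 0.042 g per 100 mL × 455 mL ÷ 100 = 0.1911 g = 191.10 mg
L-arginine hydrochloride: 5.35 mmol/L × 210.7 mg/mmol × 0.455 L = 512.90 mg
glucose: 25.2 g/L × 0.455 L = 11.47 g
Tricine: 59.4 mmol/L × 179.2 g/mol × 0.455 L ÷ 1000 = 4.84 g
sodium nitrate: 7.66 g/L × 0.455 L = 3.49 g
zinc sulfate: V = C2·V2/C1 = 0.349 mM × 455 mL ÷ 38.1 mM = 4.17 mL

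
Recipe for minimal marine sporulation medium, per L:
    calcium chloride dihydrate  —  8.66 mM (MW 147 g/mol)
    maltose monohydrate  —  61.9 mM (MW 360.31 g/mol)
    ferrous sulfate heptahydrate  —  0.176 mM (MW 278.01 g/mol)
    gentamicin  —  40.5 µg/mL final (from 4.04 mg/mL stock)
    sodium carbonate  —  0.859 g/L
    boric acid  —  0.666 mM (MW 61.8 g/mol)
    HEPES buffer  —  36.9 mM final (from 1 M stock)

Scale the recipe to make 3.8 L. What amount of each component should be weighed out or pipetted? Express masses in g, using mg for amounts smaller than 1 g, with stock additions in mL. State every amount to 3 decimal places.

Working volume: 3.8 L.
calcium chloride dihydrate: 8.66 mmol/L × 147 g/mol × 3.8 L ÷ 1000 = 4.837 g
maltose monohydrate: 61.9 mmol/L × 360.31 g/mol × 3.8 L ÷ 1000 = 84.752 g
ferrous sulfate heptahydrate: 0.176 mmol/L × 278.01 mg/mmol × 3.8 L = 185.933 mg
gentamicin: C1V1 = C2V2 → 40.5 µg/mL × 3800 mL ÷ 4040 µg/mL = 38.094 mL
sodium carbonate: 0.859 g/L × 3.8 L = 3.264 g
boric acid: 0.666 mmol/L × 61.8 mg/mmol × 3.8 L = 156.403 mg
HEPES buffer: dilute stock: 36.9 mM × 3800 mL ÷ 1000 mM = 140.220 mL

calcium chloride dihydrate 4.837 g; maltose monohydrate 84.752 g; ferrous sulfate heptahydrate 185.933 mg; gentamicin 38.094 mL; sodium carbonate 3.264 g; boric acid 156.403 mg; HEPES buffer 140.220 mL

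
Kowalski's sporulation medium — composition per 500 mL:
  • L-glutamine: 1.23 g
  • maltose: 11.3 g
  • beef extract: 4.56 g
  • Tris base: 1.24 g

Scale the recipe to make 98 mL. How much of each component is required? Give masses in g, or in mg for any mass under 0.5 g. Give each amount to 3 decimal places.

L-glutamine 241.080 mg; maltose 2.215 g; beef extract 0.894 g; Tris base 243.040 mg

Scale factor = 98 mL / 500 mL = 0.196.
L-glutamine: 1.23 g × (98 mL / 500 mL) = 0.24108 g = 241.080 mg
maltose: 11.3 g × (98 mL / 500 mL) = 2.215 g
beef extract: 4.56 g × (98 mL / 500 mL) = 0.894 g
Tris base: 1.24 g × (98 mL / 500 mL) = 0.24304 g = 243.040 mg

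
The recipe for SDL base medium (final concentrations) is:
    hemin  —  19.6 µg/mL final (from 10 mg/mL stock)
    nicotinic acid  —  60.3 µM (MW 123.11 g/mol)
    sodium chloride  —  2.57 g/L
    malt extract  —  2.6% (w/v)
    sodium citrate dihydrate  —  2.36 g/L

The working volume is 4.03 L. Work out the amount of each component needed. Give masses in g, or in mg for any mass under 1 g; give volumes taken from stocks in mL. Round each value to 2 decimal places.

Scale factor relative to 1 L: 4.03.
hemin: dilute stock: 19.6 µg/mL × 4030 mL ÷ 10000 µg/mL = 7.90 mL
nicotinic acid: 60.3 µmol/L × 123.11 g/mol × 4.03 L ÷ 1000 = 29.92 mg
sodium chloride: 2.57 g/L × 4.03 L = 10.36 g
malt extract: 2.6 g per 100 mL × 4030 mL ÷ 100 = 104.78 g
sodium citrate dihydrate: 2.36 g/L × 4.03 L = 9.51 g

hemin 7.90 mL; nicotinic acid 29.92 mg; sodium chloride 10.36 g; malt extract 104.78 g; sodium citrate dihydrate 9.51 g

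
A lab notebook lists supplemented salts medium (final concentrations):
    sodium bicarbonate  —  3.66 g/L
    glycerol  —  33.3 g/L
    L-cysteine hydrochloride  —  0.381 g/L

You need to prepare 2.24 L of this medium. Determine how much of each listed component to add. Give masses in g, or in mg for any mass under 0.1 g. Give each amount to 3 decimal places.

sodium bicarbonate 8.198 g; glycerol 74.592 g; L-cysteine hydrochloride 0.853 g

Working volume: 2.24 L.
sodium bicarbonate: 3.66 g/L × 2.24 L = 8.198 g
glycerol: 33.3 g/L × 2.24 L = 74.592 g
L-cysteine hydrochloride: 0.381 g/L × 2.24 L = 0.853 g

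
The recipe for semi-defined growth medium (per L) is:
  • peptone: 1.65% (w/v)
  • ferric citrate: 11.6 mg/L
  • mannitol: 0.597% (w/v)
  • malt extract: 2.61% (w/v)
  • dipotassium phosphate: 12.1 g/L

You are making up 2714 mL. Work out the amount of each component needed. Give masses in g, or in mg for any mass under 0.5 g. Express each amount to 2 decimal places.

Working volume: 2714 mL = 2.714 L.
peptone: 1.65 g per 100 mL × 2714 mL ÷ 100 = 44.78 g
ferric citrate: 11.6 mg/L × 2.714 L = 31.48 mg
mannitol: 0.597% w/v = 5.97 g/L → 5.97 × 2.714 L = 16.20 g
malt extract: 2.61% w/v = 26.1 g/L → 26.1 × 2.714 L = 70.84 g
dipotassium phosphate: 12.1 g/L × 2.714 L = 32.84 g

peptone 44.78 g; ferric citrate 31.48 mg; mannitol 16.20 g; malt extract 70.84 g; dipotassium phosphate 32.84 g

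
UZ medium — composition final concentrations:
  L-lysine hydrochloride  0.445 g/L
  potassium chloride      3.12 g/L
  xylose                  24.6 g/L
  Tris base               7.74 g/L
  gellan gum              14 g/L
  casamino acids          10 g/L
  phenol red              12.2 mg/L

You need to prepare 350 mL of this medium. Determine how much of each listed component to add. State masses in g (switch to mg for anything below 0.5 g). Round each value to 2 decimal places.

Scale factor relative to 1 L: 0.35.
L-lysine hydrochloride: 0.445 g/L × 0.35 L = 0.15575 g = 155.75 mg
potassium chloride: 3.12 g/L × 0.35 L = 1.09 g
xylose: 24.6 g/L × 0.35 L = 8.61 g
Tris base: 7.74 g/L × 0.35 L = 2.71 g
gellan gum: 14 g/L × 0.35 L = 4.90 g
casamino acids: 10 g/L × 0.35 L = 3.50 g
phenol red: 12.2 mg/L × 0.35 L = 4.27 mg

L-lysine hydrochloride 155.75 mg; potassium chloride 1.09 g; xylose 8.61 g; Tris base 2.71 g; gellan gum 4.90 g; casamino acids 3.50 g; phenol red 4.27 mg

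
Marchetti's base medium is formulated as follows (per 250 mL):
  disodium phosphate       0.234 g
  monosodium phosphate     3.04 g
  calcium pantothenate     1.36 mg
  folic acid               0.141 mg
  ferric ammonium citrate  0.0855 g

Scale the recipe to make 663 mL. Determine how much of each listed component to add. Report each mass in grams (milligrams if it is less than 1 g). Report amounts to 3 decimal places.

disodium phosphate 620.568 mg; monosodium phosphate 8.062 g; calcium pantothenate 3.607 mg; folic acid 0.374 mg; ferric ammonium citrate 226.746 mg

Scale factor = 663 mL / 250 mL = 2.652.
disodium phosphate: 0.234 g × (663 mL / 250 mL) = 0.620568 g = 620.568 mg
monosodium phosphate: 3.04 g × (663 mL / 250 mL) = 8.062 g
calcium pantothenate: 1.36 mg × (663 mL / 250 mL) = 3.607 mg
folic acid: 0.141 mg × (663 mL / 250 mL) = 0.374 mg
ferric ammonium citrate: 0.0855 g × (663 mL / 250 mL) = 0.226746 g = 226.746 mg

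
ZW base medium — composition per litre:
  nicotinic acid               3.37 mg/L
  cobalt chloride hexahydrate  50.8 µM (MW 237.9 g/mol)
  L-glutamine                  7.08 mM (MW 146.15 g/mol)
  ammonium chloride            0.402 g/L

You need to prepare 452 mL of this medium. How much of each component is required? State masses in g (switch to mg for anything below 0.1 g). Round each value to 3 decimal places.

nicotinic acid 1.523 mg; cobalt chloride hexahydrate 5.463 mg; L-glutamine 0.468 g; ammonium chloride 0.182 g

Working volume: 452 mL = 0.452 L.
nicotinic acid: 3.37 mg/L × 0.452 L = 1.523 mg
cobalt chloride hexahydrate: 50.8 µmol/L × 237.9 g/mol × 0.452 L ÷ 1000 = 5.463 mg
L-glutamine: 7.08 mmol/L × 146.15 g/mol × 0.452 L ÷ 1000 = 0.468 g
ammonium chloride: 0.402 g/L × 0.452 L = 0.182 g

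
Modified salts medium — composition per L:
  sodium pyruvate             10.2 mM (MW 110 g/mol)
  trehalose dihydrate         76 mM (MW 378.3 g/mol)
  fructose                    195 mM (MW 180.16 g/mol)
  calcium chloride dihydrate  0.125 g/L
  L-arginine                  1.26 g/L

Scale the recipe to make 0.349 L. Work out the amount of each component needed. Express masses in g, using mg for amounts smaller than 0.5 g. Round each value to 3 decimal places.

Working volume: 0.349 L.
sodium pyruvate: 10.2 mmol/L × 110 mg/mmol × 0.349 L = 391.578 mg
trehalose dihydrate: 76 mmol/L × 378.3 g/mol × 0.349 L ÷ 1000 = 10.034 g
fructose: 195 mmol/L × 180.16 g/mol × 0.349 L ÷ 1000 = 12.261 g
calcium chloride dihydrate: 0.125 g/L × 0.349 L = 0.043625 g = 43.625 mg
L-arginine: 1.26 g/L × 0.349 L = 0.43974 g = 439.740 mg

sodium pyruvate 391.578 mg; trehalose dihydrate 10.034 g; fructose 12.261 g; calcium chloride dihydrate 43.625 mg; L-arginine 439.740 mg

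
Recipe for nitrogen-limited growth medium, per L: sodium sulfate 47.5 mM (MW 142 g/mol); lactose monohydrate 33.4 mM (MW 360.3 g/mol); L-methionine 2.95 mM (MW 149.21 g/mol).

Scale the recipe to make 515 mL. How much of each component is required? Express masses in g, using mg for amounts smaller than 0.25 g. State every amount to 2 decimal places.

Working volume: 515 mL = 0.515 L.
sodium sulfate: 47.5 mmol/L × 142 g/mol × 0.515 L ÷ 1000 = 3.47 g
lactose monohydrate: 33.4 mmol/L × 360.3 g/mol × 0.515 L ÷ 1000 = 6.20 g
L-methionine: 2.95 mmol/L × 149.21 mg/mmol × 0.515 L = 226.69 mg

sodium sulfate 3.47 g; lactose monohydrate 6.20 g; L-methionine 226.69 mg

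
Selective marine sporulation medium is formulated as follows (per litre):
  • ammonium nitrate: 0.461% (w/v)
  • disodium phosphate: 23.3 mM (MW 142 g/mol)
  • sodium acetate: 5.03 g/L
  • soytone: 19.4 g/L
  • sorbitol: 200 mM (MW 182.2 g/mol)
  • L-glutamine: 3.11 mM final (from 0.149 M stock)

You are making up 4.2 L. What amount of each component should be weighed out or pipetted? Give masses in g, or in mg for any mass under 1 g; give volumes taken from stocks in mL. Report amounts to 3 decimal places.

Scale factor relative to 1 L: 4.2.
ammonium nitrate: 0.461 g per 100 mL × 4200 mL ÷ 100 = 19.362 g
disodium phosphate: 23.3 mmol/L × 142 g/mol × 4.2 L ÷ 1000 = 13.896 g
sodium acetate: 5.03 g/L × 4.2 L = 21.126 g
soytone: 19.4 g/L × 4.2 L = 81.480 g
sorbitol: 200 mmol/L × 182.2 g/mol × 4.2 L ÷ 1000 = 153.048 g
L-glutamine: V = C2·V2/C1 = 3.11 mM × 4200 mL ÷ 149 mM = 87.664 mL

ammonium nitrate 19.362 g; disodium phosphate 13.896 g; sodium acetate 21.126 g; soytone 81.480 g; sorbitol 153.048 g; L-glutamine 87.664 mL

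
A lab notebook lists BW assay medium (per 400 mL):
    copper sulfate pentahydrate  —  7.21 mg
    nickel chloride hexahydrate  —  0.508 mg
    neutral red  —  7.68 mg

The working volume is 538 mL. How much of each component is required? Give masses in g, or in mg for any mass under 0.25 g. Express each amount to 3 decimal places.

Scale factor = 538 mL / 400 mL = 1.345.
copper sulfate pentahydrate: 7.21 mg × (538 mL / 400 mL) = 9.697 mg
nickel chloride hexahydrate: 0.508 mg × (538 mL / 400 mL) = 0.683 mg
neutral red: 7.68 mg × (538 mL / 400 mL) = 10.330 mg

copper sulfate pentahydrate 9.697 mg; nickel chloride hexahydrate 0.683 mg; neutral red 10.330 mg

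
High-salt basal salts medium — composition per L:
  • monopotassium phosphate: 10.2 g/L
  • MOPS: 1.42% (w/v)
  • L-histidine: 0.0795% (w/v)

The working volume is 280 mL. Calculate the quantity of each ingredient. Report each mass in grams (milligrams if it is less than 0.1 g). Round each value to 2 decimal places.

Scale factor relative to 1 L: 0.28.
monopotassium phosphate: 10.2 g/L × 0.28 L = 2.86 g
MOPS: 1.42% w/v = 14.2 g/L → 14.2 × 0.28 L = 3.98 g
L-histidine: 0.0795 g per 100 mL × 280 mL ÷ 100 = 0.22 g

monopotassium phosphate 2.86 g; MOPS 3.98 g; L-histidine 0.22 g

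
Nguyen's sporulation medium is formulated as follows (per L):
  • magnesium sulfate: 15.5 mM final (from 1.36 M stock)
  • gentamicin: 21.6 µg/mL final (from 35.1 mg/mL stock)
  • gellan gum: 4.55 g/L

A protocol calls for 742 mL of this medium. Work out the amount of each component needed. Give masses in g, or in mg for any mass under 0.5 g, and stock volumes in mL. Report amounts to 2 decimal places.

magnesium sulfate 8.46 mL; gentamicin 0.46 mL; gellan gum 3.38 g

Working volume: 742 mL = 0.742 L.
magnesium sulfate: C1V1 = C2V2 → 15.5 mM × 742 mL ÷ 1360 mM = 8.46 mL
gentamicin: C1V1 = C2V2 → 21.6 µg/mL × 742 mL ÷ 35100 µg/mL = 0.46 mL
gellan gum: 4.55 g/L × 0.742 L = 3.38 g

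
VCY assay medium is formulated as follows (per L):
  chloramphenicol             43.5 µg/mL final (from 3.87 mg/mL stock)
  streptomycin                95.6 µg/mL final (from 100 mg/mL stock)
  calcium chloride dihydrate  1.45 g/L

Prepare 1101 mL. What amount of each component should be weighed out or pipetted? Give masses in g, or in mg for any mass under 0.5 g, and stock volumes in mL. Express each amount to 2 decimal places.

chloramphenicol 12.38 mL; streptomycin 1.05 mL; calcium chloride dihydrate 1.60 g

Target volume = 1101 mL = 1.101 L.
chloramphenicol: V = C2·V2/C1 = 43.5 µg/mL × 1101 mL ÷ 3870 µg/mL = 12.38 mL
streptomycin: V = C2·V2/C1 = 95.6 µg/mL × 1101 mL ÷ 100000 µg/mL = 1.05 mL
calcium chloride dihydrate: 1.45 g/L × 1.101 L = 1.60 g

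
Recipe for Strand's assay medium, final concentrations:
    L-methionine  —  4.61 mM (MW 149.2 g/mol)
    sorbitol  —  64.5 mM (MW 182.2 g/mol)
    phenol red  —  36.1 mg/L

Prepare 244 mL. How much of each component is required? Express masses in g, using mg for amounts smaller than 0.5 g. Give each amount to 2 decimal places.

Working volume: 244 mL = 0.244 L.
L-methionine: 4.61 mmol/L × 149.2 mg/mmol × 0.244 L = 167.83 mg
sorbitol: 64.5 mmol/L × 182.2 g/mol × 0.244 L ÷ 1000 = 2.87 g
phenol red: 36.1 mg/L × 0.244 L = 8.81 mg

L-methionine 167.83 mg; sorbitol 2.87 g; phenol red 8.81 mg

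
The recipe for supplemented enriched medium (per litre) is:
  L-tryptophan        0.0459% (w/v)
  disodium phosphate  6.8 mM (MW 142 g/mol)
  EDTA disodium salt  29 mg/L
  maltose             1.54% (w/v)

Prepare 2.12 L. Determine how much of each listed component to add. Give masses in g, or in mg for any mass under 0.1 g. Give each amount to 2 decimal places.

Scale factor relative to 1 L: 2.12.
L-tryptophan: 0.0459 g per 100 mL × 2120 mL ÷ 100 = 0.97 g
disodium phosphate: 6.8 mmol/L × 142 g/mol × 2.12 L ÷ 1000 = 2.05 g
EDTA disodium salt: 29 mg/L × 2.12 L = 61.48 mg
maltose: 1.54 g per 100 mL × 2120 mL ÷ 100 = 32.65 g

L-tryptophan 0.97 g; disodium phosphate 2.05 g; EDTA disodium salt 61.48 mg; maltose 32.65 g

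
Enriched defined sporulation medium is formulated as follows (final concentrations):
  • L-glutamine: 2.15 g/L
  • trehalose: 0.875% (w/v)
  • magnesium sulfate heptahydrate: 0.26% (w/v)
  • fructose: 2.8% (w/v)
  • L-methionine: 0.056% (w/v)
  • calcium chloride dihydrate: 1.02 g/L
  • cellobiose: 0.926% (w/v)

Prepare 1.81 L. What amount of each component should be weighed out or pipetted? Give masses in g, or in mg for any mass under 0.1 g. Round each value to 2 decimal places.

L-glutamine 3.89 g; trehalose 15.84 g; magnesium sulfate heptahydrate 4.71 g; fructose 50.68 g; L-methionine 1.01 g; calcium chloride dihydrate 1.85 g; cellobiose 16.76 g

Scale factor relative to 1 L: 1.81.
L-glutamine: 2.15 g/L × 1.81 L = 3.89 g
trehalose: 0.875% w/v = 8.75 g/L → 8.75 × 1.81 L = 15.84 g
magnesium sulfate heptahydrate: 0.26% w/v = 2.6 g/L → 2.6 × 1.81 L = 4.71 g
fructose: 2.8 g per 100 mL × 1810 mL ÷ 100 = 50.68 g
L-methionine: 0.056 g per 100 mL × 1810 mL ÷ 100 = 1.01 g
calcium chloride dihydrate: 1.02 g/L × 1.81 L = 1.85 g
cellobiose: 0.926% w/v = 9.26 g/L → 9.26 × 1.81 L = 16.76 g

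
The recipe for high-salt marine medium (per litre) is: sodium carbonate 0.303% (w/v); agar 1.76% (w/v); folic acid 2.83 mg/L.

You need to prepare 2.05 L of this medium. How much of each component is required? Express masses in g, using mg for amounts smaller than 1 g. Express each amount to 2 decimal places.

Scale factor relative to 1 L: 2.05.
sodium carbonate: 0.303% w/v = 3.03 g/L → 3.03 × 2.05 L = 6.21 g
agar: 1.76 g per 100 mL × 2050 mL ÷ 100 = 36.08 g
folic acid: 2.83 mg/L × 2.05 L = 5.80 mg

sodium carbonate 6.21 g; agar 36.08 g; folic acid 5.80 mg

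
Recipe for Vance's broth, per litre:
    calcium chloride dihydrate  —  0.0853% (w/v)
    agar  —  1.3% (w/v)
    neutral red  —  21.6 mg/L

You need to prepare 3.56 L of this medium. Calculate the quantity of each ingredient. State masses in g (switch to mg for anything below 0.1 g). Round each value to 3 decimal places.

calcium chloride dihydrate 3.037 g; agar 46.280 g; neutral red 76.896 mg

Scale factor relative to 1 L: 3.56.
calcium chloride dihydrate: 0.0853% w/v = 0.853 g/L → 0.853 × 3.56 L = 3.037 g
agar: 1.3% w/v = 13 g/L → 13 × 3.56 L = 46.280 g
neutral red: 21.6 mg/L × 3.56 L = 76.896 mg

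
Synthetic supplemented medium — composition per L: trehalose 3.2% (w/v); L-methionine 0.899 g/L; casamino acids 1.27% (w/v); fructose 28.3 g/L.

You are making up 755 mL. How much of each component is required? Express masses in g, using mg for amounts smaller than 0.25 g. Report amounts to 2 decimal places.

Target volume = 755 mL = 0.755 L.
trehalose: 3.2 g per 100 mL × 755 mL ÷ 100 = 24.16 g
L-methionine: 0.899 g/L × 0.755 L = 0.68 g
casamino acids: 1.27 g per 100 mL × 755 mL ÷ 100 = 9.59 g
fructose: 28.3 g/L × 0.755 L = 21.37 g

trehalose 24.16 g; L-methionine 0.68 g; casamino acids 9.59 g; fructose 21.37 g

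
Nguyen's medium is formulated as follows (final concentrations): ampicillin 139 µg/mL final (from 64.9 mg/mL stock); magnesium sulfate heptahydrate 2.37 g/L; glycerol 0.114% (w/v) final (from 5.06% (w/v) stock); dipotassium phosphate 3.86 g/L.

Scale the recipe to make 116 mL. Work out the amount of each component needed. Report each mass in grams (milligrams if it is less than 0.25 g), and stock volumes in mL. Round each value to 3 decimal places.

Working volume: 116 mL = 0.116 L.
ampicillin: dilute stock: 139 µg/mL × 116 mL ÷ 64900 µg/mL = 0.248 mL
magnesium sulfate heptahydrate: 2.37 g/L × 0.116 L = 0.275 g
glycerol: V = C2·V2/C1 = 0.114% ÷ 5.06% × 116 mL = 2.613 mL
dipotassium phosphate: 3.86 g/L × 0.116 L = 0.448 g

ampicillin 0.248 mL; magnesium sulfate heptahydrate 0.275 g; glycerol 2.613 mL; dipotassium phosphate 0.448 g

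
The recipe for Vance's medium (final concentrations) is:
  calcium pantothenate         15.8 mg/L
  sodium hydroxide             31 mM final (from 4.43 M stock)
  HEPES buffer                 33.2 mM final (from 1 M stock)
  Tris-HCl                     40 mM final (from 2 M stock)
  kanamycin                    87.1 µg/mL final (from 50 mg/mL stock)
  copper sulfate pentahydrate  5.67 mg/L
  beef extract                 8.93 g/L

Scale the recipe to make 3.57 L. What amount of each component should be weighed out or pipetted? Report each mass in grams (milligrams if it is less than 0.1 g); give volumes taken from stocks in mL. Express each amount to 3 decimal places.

Scale factor relative to 1 L: 3.57.
calcium pantothenate: 15.8 mg/L × 3.57 L = 56.406 mg
sodium hydroxide: V = C2·V2/C1 = 31 mM × 3570 mL ÷ 4430 mM = 24.982 mL
HEPES buffer: V = C2·V2/C1 = 33.2 mM × 3570 mL ÷ 1000 mM = 118.524 mL
Tris-HCl: C1V1 = C2V2 → 40 mM × 3570 mL ÷ 2000 mM = 71.400 mL
kanamycin: C1V1 = C2V2 → 87.1 µg/mL × 3570 mL ÷ 50000 µg/mL = 6.219 mL
copper sulfate pentahydrate: 5.67 mg/L × 3.57 L = 20.242 mg
beef extract: 8.93 g/L × 3.57 L = 31.880 g

calcium pantothenate 56.406 mg; sodium hydroxide 24.982 mL; HEPES buffer 118.524 mL; Tris-HCl 71.400 mL; kanamycin 6.219 mL; copper sulfate pentahydrate 20.242 mg; beef extract 31.880 g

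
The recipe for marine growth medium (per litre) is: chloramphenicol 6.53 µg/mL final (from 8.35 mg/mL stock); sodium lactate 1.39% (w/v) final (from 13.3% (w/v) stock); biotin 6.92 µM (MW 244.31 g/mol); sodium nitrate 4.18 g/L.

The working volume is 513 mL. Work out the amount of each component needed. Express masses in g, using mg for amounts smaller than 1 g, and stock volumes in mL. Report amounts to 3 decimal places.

Scale factor relative to 1 L: 0.513.
chloramphenicol: V = C2·V2/C1 = 6.53 µg/mL × 513 mL ÷ 8350 µg/mL = 0.401 mL
sodium lactate: dilute stock: 1.39% ÷ 13.3% × 513 mL = 53.614 mL
biotin: 6.92 µmol/L × 244.31 g/mol × 0.513 L ÷ 1000 = 0.867 mg
sodium nitrate: 4.18 g/L × 0.513 L = 2.144 g

chloramphenicol 0.401 mL; sodium lactate 53.614 mL; biotin 0.867 mg; sodium nitrate 2.144 g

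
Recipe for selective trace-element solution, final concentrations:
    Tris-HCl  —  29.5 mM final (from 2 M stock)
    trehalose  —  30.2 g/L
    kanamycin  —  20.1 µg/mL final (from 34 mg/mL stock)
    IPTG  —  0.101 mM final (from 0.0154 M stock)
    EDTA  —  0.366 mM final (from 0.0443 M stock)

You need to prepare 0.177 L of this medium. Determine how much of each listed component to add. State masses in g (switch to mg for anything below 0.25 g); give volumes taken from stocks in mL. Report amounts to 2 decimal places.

Working volume: 0.177 L.
Tris-HCl: dilute stock: 29.5 mM × 177 mL ÷ 2000 mM = 2.61 mL
trehalose: 30.2 g/L × 0.177 L = 5.35 g
kanamycin: C1V1 = C2V2 → 20.1 µg/mL × 177 mL ÷ 34000 µg/mL = 0.10 mL
IPTG: V = C2·V2/C1 = 0.101 mM × 177 mL ÷ 15.4 mM = 1.16 mL
EDTA: V = C2·V2/C1 = 0.366 mM × 177 mL ÷ 44.3 mM = 1.46 mL

Tris-HCl 2.61 mL; trehalose 5.35 g; kanamycin 0.10 mL; IPTG 1.16 mL; EDTA 1.46 mL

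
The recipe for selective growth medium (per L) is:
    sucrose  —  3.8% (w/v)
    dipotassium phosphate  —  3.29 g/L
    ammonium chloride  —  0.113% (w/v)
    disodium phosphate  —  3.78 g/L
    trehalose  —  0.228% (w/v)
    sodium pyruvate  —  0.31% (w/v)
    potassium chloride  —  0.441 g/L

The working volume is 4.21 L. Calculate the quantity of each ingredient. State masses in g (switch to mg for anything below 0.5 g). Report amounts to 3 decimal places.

Scale factor relative to 1 L: 4.21.
sucrose: 3.8 g per 100 mL × 4210 mL ÷ 100 = 159.980 g
dipotassium phosphate: 3.29 g/L × 4.21 L = 13.851 g
ammonium chloride: 0.113 g per 100 mL × 4210 mL ÷ 100 = 4.757 g
disodium phosphate: 3.78 g/L × 4.21 L = 15.914 g
trehalose: 0.228 g per 100 mL × 4210 mL ÷ 100 = 9.599 g
sodium pyruvate: 0.31% w/v = 3.1 g/L → 3.1 × 4.21 L = 13.051 g
potassium chloride: 0.441 g/L × 4.21 L = 1.857 g

sucrose 159.980 g; dipotassium phosphate 13.851 g; ammonium chloride 4.757 g; disodium phosphate 15.914 g; trehalose 9.599 g; sodium pyruvate 13.051 g; potassium chloride 1.857 g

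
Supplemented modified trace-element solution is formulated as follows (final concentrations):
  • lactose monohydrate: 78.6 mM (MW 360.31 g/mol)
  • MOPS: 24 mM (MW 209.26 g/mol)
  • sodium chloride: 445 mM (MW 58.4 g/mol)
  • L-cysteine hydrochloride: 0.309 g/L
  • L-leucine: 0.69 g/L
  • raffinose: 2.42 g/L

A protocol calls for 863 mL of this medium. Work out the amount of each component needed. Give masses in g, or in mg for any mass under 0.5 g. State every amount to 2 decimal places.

lactose monohydrate 24.44 g; MOPS 4.33 g; sodium chloride 22.43 g; L-cysteine hydrochloride 266.67 mg; L-leucine 0.60 g; raffinose 2.09 g

Working volume: 863 mL = 0.863 L.
lactose monohydrate: 78.6 mmol/L × 360.31 g/mol × 0.863 L ÷ 1000 = 24.44 g
MOPS: 24 mmol/L × 209.26 g/mol × 0.863 L ÷ 1000 = 4.33 g
sodium chloride: 445 mmol/L × 58.4 g/mol × 0.863 L ÷ 1000 = 22.43 g
L-cysteine hydrochloride: 0.309 g/L × 0.863 L = 0.266667 g = 266.67 mg
L-leucine: 0.69 g/L × 0.863 L = 0.60 g
raffinose: 2.42 g/L × 0.863 L = 2.09 g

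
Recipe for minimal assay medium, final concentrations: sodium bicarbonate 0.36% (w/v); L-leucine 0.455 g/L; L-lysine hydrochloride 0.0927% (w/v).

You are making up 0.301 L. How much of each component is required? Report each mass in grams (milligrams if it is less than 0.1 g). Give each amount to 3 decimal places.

Working volume: 0.301 L.
sodium bicarbonate: 0.36 g per 100 mL × 301 mL ÷ 100 = 1.084 g
L-leucine: 0.455 g/L × 0.301 L = 0.137 g
L-lysine hydrochloride: 0.0927 g per 100 mL × 301 mL ÷ 100 = 0.279 g

sodium bicarbonate 1.084 g; L-leucine 0.137 g; L-lysine hydrochloride 0.279 g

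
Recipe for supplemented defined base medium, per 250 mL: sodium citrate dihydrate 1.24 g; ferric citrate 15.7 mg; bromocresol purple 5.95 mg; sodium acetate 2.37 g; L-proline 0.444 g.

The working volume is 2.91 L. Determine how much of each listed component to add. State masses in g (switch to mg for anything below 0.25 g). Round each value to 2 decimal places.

sodium citrate dihydrate 14.43 g; ferric citrate 182.75 mg; bromocresol purple 69.26 mg; sodium acetate 27.59 g; L-proline 5.17 g

Ratio of target to recipe volume: 2910 / 250 = 11.64.
sodium citrate dihydrate: 1.24 g × (2910 mL / 250 mL) = 14.43 g
ferric citrate: 15.7 mg × (2910 mL / 250 mL) = 182.75 mg
bromocresol purple: 5.95 mg × (2910 mL / 250 mL) = 69.26 mg
sodium acetate: 2.37 g × (2910 mL / 250 mL) = 27.59 g
L-proline: 0.444 g × (2910 mL / 250 mL) = 5.17 g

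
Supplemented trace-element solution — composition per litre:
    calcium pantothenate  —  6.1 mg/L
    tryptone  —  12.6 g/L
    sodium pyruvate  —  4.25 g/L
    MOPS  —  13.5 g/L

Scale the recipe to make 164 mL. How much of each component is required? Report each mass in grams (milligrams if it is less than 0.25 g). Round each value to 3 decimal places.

Working volume: 164 mL = 0.164 L.
calcium pantothenate: 6.1 mg/L × 0.164 L = 1.000 mg
tryptone: 12.6 g/L × 0.164 L = 2.066 g
sodium pyruvate: 4.25 g/L × 0.164 L = 0.697 g
MOPS: 13.5 g/L × 0.164 L = 2.214 g

calcium pantothenate 1.000 mg; tryptone 2.066 g; sodium pyruvate 0.697 g; MOPS 2.214 g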